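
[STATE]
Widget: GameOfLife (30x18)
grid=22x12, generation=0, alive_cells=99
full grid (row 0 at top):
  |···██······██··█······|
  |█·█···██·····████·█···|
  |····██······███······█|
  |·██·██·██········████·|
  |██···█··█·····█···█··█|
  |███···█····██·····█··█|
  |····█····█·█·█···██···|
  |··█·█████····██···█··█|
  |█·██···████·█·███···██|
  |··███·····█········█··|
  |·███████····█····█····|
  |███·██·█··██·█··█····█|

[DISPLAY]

Gen: 0                        
···██······██··█······        
█·█···██·····████·█···        
····██······███······█        
·██·██·██········████·        
██···█··█·····█···█··█        
███···█····██·····█··█        
····█····█·█·█···██···        
··█·█████····██···█··█        
█·██···████·█·███···██        
··███·····█········█··        
·███████····█····█····        
███·██·█··██·█··█····█        
                              
                              
                              
                              
                              


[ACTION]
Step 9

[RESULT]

Gen: 9                        
···················██·        
··················██··        
·███·······█··█····█·█        
·█···██······█·█·····█        
·█·····█·█·····█████·█        
···██···········█····█        
·····█████·····█·█···█        
·····██··██··█·█·····█        
··██·██·····█·····██·█        
··█···█·····█·······█·        
···███··········██····        
················██····        
                              
                              
                              
                              
                              


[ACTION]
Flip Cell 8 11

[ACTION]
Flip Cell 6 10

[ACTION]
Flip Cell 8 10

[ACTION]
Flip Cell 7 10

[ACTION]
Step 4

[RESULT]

Gen: 13                       
··················██··        
·███·············█··█·        
█················█·██·        
·█████········██·█····        
··█···██·····█·····██·        
··█··███·██······██·██        
·····█·█············██        
·········█·····█·····█        
·█··█····██·██····█··█        
·██··················█        
··█████···········█·█·        
······················        
                              
                              
                              
                              
                              


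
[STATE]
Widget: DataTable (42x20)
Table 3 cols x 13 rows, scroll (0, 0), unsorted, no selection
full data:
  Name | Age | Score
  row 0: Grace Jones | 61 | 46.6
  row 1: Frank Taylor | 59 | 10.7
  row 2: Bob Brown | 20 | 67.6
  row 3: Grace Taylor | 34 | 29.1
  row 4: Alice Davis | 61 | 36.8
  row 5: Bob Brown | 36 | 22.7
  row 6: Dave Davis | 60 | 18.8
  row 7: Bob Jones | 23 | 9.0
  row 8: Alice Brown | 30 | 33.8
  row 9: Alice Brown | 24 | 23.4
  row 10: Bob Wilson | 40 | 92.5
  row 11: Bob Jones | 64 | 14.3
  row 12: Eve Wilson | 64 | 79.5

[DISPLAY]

Name        │Age│Score                    
────────────┼───┼─────                    
Grace Jones │61 │46.6                     
Frank Taylor│59 │10.7                     
Bob Brown   │20 │67.6                     
Grace Taylor│34 │29.1                     
Alice Davis │61 │36.8                     
Bob Brown   │36 │22.7                     
Dave Davis  │60 │18.8                     
Bob Jones   │23 │9.0                      
Alice Brown │30 │33.8                     
Alice Brown │24 │23.4                     
Bob Wilson  │40 │92.5                     
Bob Jones   │64 │14.3                     
Eve Wilson  │64 │79.5                     
                                          
                                          
                                          
                                          
                                          


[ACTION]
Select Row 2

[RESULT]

Name        │Age│Score                    
────────────┼───┼─────                    
Grace Jones │61 │46.6                     
Frank Taylor│59 │10.7                     
>ob Brown   │20 │67.6                     
Grace Taylor│34 │29.1                     
Alice Davis │61 │36.8                     
Bob Brown   │36 │22.7                     
Dave Davis  │60 │18.8                     
Bob Jones   │23 │9.0                      
Alice Brown │30 │33.8                     
Alice Brown │24 │23.4                     
Bob Wilson  │40 │92.5                     
Bob Jones   │64 │14.3                     
Eve Wilson  │64 │79.5                     
                                          
                                          
                                          
                                          
                                          


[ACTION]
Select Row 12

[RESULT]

Name        │Age│Score                    
────────────┼───┼─────                    
Grace Jones │61 │46.6                     
Frank Taylor│59 │10.7                     
Bob Brown   │20 │67.6                     
Grace Taylor│34 │29.1                     
Alice Davis │61 │36.8                     
Bob Brown   │36 │22.7                     
Dave Davis  │60 │18.8                     
Bob Jones   │23 │9.0                      
Alice Brown │30 │33.8                     
Alice Brown │24 │23.4                     
Bob Wilson  │40 │92.5                     
Bob Jones   │64 │14.3                     
>ve Wilson  │64 │79.5                     
                                          
                                          
                                          
                                          
                                          


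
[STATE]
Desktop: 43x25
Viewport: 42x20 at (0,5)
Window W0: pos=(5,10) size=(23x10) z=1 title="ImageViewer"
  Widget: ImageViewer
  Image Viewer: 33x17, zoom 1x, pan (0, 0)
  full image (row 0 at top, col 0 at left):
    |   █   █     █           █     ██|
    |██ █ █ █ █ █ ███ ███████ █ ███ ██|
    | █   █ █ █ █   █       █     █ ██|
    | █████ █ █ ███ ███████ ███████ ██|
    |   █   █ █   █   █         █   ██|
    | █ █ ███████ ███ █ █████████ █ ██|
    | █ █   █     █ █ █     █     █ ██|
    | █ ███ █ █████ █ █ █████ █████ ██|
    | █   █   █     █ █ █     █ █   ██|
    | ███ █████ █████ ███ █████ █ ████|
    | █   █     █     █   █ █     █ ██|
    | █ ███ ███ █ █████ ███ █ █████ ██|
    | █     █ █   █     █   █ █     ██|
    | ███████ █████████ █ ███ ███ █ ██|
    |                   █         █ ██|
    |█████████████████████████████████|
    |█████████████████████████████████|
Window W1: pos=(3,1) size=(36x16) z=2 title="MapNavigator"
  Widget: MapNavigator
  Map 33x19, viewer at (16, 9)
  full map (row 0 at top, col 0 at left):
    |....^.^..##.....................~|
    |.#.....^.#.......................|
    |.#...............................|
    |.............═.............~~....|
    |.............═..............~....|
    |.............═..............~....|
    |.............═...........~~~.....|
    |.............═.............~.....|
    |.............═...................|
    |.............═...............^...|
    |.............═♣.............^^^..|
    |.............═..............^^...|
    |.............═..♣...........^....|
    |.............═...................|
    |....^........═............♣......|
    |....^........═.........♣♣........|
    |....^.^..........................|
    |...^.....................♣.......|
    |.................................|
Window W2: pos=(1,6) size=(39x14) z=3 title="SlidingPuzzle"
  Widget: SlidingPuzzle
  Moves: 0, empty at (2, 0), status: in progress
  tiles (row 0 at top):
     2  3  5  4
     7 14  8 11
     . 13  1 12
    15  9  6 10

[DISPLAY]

   ┃ .............═..............~....┃   
 ┏━━━━━━━━━━━━━━━━━━━━━━━━━━━━━━━━━━━━━┓  
 ┃ SlidingPuzzle                       ┃  
 ┠─────────────────────────────────────┨  
 ┃┌────┬────┬────┬────┐                ┃  
 ┃│  2 │  3 │  5 │  4 │                ┃  
 ┃├────┼────┼────┼────┤                ┃  
 ┃│  7 │ 14 │  8 │ 11 │                ┃  
 ┃├────┼────┼────┼────┤                ┃  
 ┃│    │ 13 │  1 │ 12 │                ┃  
 ┃├────┼────┼────┼────┤                ┃  
 ┃│ 15 │  9 │  6 │ 10 │                ┃  
 ┃└────┴────┴────┴────┘                ┃  
 ┃Moves: 0                             ┃  
 ┗━━━━━━━━━━━━━━━━━━━━━━━━━━━━━━━━━━━━━┛  
                                          
                                          
                                          
                                          
                                          


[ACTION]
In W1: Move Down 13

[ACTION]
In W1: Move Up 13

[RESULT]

   ┃ ....^.^..##.....................~┃   
 ┏━━━━━━━━━━━━━━━━━━━━━━━━━━━━━━━━━━━━━┓  
 ┃ SlidingPuzzle                       ┃  
 ┠─────────────────────────────────────┨  
 ┃┌────┬────┬────┬────┐                ┃  
 ┃│  2 │  3 │  5 │  4 │                ┃  
 ┃├────┼────┼────┼────┤                ┃  
 ┃│  7 │ 14 │  8 │ 11 │                ┃  
 ┃├────┼────┼────┼────┤                ┃  
 ┃│    │ 13 │  1 │ 12 │                ┃  
 ┃├────┼────┼────┼────┤                ┃  
 ┃│ 15 │  9 │  6 │ 10 │                ┃  
 ┃└────┴────┴────┴────┘                ┃  
 ┃Moves: 0                             ┃  
 ┗━━━━━━━━━━━━━━━━━━━━━━━━━━━━━━━━━━━━━┛  
                                          
                                          
                                          
                                          
                                          


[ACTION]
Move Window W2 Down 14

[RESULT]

   ┃ ....^.^..##.....................~┃   
   ┃ .#.....^.#.......................┃   
   ┃ .#...............................┃   
   ┃ .............═.............~~....┃   
   ┃ .............═..............~....┃   
   ┃ .............═..@...........~....┃   
 ┏━━━━━━━━━━━━━━━━━━━━━━━━━━━━━━━━━━━━━┓  
 ┃ SlidingPuzzle                       ┃  
 ┠─────────────────────────────────────┨  
 ┃┌────┬────┬────┬────┐                ┃  
 ┃│  2 │  3 │  5 │  4 │                ┃  
 ┃├────┼────┼────┼────┤                ┃  
 ┃│  7 │ 14 │  8 │ 11 │                ┃  
 ┃├────┼────┼────┼────┤                ┃  
 ┃│    │ 13 │  1 │ 12 │                ┃  
 ┃├────┼────┼────┼────┤                ┃  
 ┃│ 15 │  9 │  6 │ 10 │                ┃  
 ┃└────┴────┴────┴────┘                ┃  
 ┃Moves: 0                             ┃  
 ┗━━━━━━━━━━━━━━━━━━━━━━━━━━━━━━━━━━━━━┛  


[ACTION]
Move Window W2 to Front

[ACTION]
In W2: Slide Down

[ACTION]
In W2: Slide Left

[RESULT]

   ┃ ....^.^..##.....................~┃   
   ┃ .#.....^.#.......................┃   
   ┃ .#...............................┃   
   ┃ .............═.............~~....┃   
   ┃ .............═..............~....┃   
   ┃ .............═..@...........~....┃   
 ┏━━━━━━━━━━━━━━━━━━━━━━━━━━━━━━━━━━━━━┓  
 ┃ SlidingPuzzle                       ┃  
 ┠─────────────────────────────────────┨  
 ┃┌────┬────┬────┬────┐                ┃  
 ┃│  2 │  3 │  5 │  4 │                ┃  
 ┃├────┼────┼────┼────┤                ┃  
 ┃│ 14 │    │  8 │ 11 │                ┃  
 ┃├────┼────┼────┼────┤                ┃  
 ┃│  7 │ 13 │  1 │ 12 │                ┃  
 ┃├────┼────┼────┼────┤                ┃  
 ┃│ 15 │  9 │  6 │ 10 │                ┃  
 ┃└────┴────┴────┴────┘                ┃  
 ┃Moves: 2                             ┃  
 ┗━━━━━━━━━━━━━━━━━━━━━━━━━━━━━━━━━━━━━┛  


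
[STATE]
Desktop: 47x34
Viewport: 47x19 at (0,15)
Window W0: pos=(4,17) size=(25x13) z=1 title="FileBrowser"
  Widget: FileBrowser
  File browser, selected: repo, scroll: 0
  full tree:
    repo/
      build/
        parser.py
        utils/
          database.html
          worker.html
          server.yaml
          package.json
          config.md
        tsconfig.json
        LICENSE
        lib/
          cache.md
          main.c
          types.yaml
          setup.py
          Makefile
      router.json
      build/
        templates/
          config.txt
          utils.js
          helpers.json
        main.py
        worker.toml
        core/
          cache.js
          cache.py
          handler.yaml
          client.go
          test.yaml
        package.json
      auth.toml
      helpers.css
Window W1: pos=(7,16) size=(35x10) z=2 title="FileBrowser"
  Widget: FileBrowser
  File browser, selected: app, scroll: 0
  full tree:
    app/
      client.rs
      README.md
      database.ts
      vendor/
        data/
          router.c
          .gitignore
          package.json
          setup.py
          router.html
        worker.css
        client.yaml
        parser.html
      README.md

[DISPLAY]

                                               
       ┏━━━━━━━━━━━━━━━━━━━━━━━━━━━━━━━━━┓     
    ┏━━┃ FileBrowser                     ┃     
    ┃ F┠─────────────────────────────────┨     
    ┠──┃> [-] app/                       ┃     
    ┃> ┃    client.rs                    ┃     
    ┃  ┃    README.md                    ┃     
    ┃  ┃    database.ts                  ┃     
    ┃  ┃    [+] vendor/                  ┃     
    ┃  ┃    README.md                    ┃     
    ┃  ┗━━━━━━━━━━━━━━━━━━━━━━━━━━━━━━━━━┛     
    ┃                       ┃                  
    ┃                       ┃                  
    ┃                       ┃                  
    ┗━━━━━━━━━━━━━━━━━━━━━━━┛                  
                                               
                                               
                                               
                                               


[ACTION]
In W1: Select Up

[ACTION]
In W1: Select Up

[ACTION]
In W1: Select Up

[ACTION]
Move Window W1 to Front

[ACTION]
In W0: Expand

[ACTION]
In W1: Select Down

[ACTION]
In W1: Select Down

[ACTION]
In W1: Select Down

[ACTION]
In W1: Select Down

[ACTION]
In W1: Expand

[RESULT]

                                               
       ┏━━━━━━━━━━━━━━━━━━━━━━━━━━━━━━━━━┓     
    ┏━━┃ FileBrowser                     ┃     
    ┃ F┠─────────────────────────────────┨     
    ┠──┃  [-] app/                       ┃     
    ┃> ┃    client.rs                    ┃     
    ┃  ┃    README.md                    ┃     
    ┃  ┃    database.ts                  ┃     
    ┃  ┃  > [-] vendor/                  ┃     
    ┃  ┃      [+] data/                  ┃     
    ┃  ┗━━━━━━━━━━━━━━━━━━━━━━━━━━━━━━━━━┛     
    ┃                       ┃                  
    ┃                       ┃                  
    ┃                       ┃                  
    ┗━━━━━━━━━━━━━━━━━━━━━━━┛                  
                                               
                                               
                                               
                                               


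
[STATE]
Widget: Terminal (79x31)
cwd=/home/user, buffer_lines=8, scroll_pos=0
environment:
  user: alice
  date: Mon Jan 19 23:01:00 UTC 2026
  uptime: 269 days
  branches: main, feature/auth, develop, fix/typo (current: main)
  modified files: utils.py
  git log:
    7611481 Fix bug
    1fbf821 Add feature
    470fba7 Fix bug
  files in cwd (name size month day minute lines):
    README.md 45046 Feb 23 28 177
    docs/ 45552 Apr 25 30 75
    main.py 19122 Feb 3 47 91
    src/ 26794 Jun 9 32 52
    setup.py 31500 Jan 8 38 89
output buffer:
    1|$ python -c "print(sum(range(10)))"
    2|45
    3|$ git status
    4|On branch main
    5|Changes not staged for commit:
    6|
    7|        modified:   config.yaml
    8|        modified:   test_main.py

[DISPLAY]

$ python -c "print(sum(range(10)))"                                            
45                                                                             
$ git status                                                                   
On branch main                                                                 
Changes not staged for commit:                                                 
                                                                               
        modified:   config.yaml                                                
        modified:   test_main.py                                               
$ █                                                                            
                                                                               
                                                                               
                                                                               
                                                                               
                                                                               
                                                                               
                                                                               
                                                                               
                                                                               
                                                                               
                                                                               
                                                                               
                                                                               
                                                                               
                                                                               
                                                                               
                                                                               
                                                                               
                                                                               
                                                                               
                                                                               
                                                                               


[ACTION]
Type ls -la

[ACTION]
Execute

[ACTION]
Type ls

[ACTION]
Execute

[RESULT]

$ python -c "print(sum(range(10)))"                                            
45                                                                             
$ git status                                                                   
On branch main                                                                 
Changes not staged for commit:                                                 
                                                                               
        modified:   config.yaml                                                
        modified:   test_main.py                                               
$ ls -la                                                                       
-rw-r--r--  1 alice group    45046 Feb 23 10:28 README.md                      
drwxr-xr-x  1 alice group    45552 Apr 25 10:30 docs/                          
-rw-r--r--  1 alice group    19122 Feb  3 10:47 main.py                        
drwxr-xr-x  1 alice group    26794 Jun  9 10:32 src/                           
-rw-r--r--  1 alice group    31500 Jan  8 10:38 setup.py                       
$ ls                                                                           
README.md  docs/  main.py  src/  setup.py                                      
$ █                                                                            
                                                                               
                                                                               
                                                                               
                                                                               
                                                                               
                                                                               
                                                                               
                                                                               
                                                                               
                                                                               
                                                                               
                                                                               
                                                                               
                                                                               


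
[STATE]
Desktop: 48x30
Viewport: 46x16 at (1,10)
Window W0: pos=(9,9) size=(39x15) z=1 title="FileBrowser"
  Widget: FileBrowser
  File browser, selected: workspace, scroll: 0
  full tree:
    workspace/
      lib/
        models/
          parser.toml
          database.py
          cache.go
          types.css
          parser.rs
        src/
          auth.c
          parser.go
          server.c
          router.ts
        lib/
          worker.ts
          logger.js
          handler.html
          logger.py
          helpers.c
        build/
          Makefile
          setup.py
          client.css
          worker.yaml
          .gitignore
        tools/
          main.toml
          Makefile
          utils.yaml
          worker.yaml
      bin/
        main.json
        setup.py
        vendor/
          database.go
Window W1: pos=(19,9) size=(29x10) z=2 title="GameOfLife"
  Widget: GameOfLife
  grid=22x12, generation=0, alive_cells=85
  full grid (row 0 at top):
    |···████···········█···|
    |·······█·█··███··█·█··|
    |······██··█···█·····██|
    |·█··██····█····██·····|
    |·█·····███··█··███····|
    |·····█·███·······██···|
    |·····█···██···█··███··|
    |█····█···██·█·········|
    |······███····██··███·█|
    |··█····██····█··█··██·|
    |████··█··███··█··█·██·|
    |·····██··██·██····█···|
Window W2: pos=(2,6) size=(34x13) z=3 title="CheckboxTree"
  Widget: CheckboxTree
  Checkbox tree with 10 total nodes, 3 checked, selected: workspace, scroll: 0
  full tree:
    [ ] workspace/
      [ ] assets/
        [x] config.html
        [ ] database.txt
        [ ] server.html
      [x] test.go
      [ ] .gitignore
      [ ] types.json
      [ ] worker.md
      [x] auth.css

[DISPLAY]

 ┃   [-] assets/                  ┃           
 ┃     [x] config.html            ┃───────────
 ┃     [ ] database.txt           ┃           
 ┃     [ ] server.html            ┃█·····     
 ┃   [x] test.go                  ┃██····     
 ┃   [ ] .gitignore               ┃·██···     
 ┃   [ ] types.json               ┃·███··     
 ┃   [ ] worker.md                ┃······     
 ┗━━━━━━━━━━━━━━━━━━━━━━━━━━━━━━━━┛━━━━━━━━━━━
        ┃                                     
        ┃                                     
        ┃                                     
        ┃                                     
        ┗━━━━━━━━━━━━━━━━━━━━━━━━━━━━━━━━━━━━━
                                              
                                              


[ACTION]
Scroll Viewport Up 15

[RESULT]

                                              
                                              
                                              
                                              
                                              
                                              
 ┏━━━━━━━━━━━━━━━━━━━━━━━━━━━━━━━━┓           
 ┃ CheckboxTree                   ┃           
 ┠────────────────────────────────┨           
 ┃>[-] workspace/                 ┃━━━━━━━━━━━
 ┃   [-] assets/                  ┃           
 ┃     [x] config.html            ┃───────────
 ┃     [ ] database.txt           ┃           
 ┃     [ ] server.html            ┃█·····     
 ┃   [x] test.go                  ┃██····     
 ┃   [ ] .gitignore               ┃·██···     


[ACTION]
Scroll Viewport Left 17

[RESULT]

                                              
                                              
                                              
                                              
                                              
                                              
  ┏━━━━━━━━━━━━━━━━━━━━━━━━━━━━━━━━┓          
  ┃ CheckboxTree                   ┃          
  ┠────────────────────────────────┨          
  ┃>[-] workspace/                 ┃━━━━━━━━━━
  ┃   [-] assets/                  ┃          
  ┃     [x] config.html            ┃──────────
  ┃     [ ] database.txt           ┃          
  ┃     [ ] server.html            ┃█·····    
  ┃   [x] test.go                  ┃██····    
  ┃   [ ] .gitignore               ┃·██···    


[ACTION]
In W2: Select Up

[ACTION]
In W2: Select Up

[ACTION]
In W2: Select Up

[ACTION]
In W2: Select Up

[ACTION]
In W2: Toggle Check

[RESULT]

                                              
                                              
                                              
                                              
                                              
                                              
  ┏━━━━━━━━━━━━━━━━━━━━━━━━━━━━━━━━┓          
  ┃ CheckboxTree                   ┃          
  ┠────────────────────────────────┨          
  ┃>[x] workspace/                 ┃━━━━━━━━━━
  ┃   [x] assets/                  ┃          
  ┃     [x] config.html            ┃──────────
  ┃     [x] database.txt           ┃          
  ┃     [x] server.html            ┃█·····    
  ┃   [x] test.go                  ┃██····    
  ┃   [x] .gitignore               ┃·██···    


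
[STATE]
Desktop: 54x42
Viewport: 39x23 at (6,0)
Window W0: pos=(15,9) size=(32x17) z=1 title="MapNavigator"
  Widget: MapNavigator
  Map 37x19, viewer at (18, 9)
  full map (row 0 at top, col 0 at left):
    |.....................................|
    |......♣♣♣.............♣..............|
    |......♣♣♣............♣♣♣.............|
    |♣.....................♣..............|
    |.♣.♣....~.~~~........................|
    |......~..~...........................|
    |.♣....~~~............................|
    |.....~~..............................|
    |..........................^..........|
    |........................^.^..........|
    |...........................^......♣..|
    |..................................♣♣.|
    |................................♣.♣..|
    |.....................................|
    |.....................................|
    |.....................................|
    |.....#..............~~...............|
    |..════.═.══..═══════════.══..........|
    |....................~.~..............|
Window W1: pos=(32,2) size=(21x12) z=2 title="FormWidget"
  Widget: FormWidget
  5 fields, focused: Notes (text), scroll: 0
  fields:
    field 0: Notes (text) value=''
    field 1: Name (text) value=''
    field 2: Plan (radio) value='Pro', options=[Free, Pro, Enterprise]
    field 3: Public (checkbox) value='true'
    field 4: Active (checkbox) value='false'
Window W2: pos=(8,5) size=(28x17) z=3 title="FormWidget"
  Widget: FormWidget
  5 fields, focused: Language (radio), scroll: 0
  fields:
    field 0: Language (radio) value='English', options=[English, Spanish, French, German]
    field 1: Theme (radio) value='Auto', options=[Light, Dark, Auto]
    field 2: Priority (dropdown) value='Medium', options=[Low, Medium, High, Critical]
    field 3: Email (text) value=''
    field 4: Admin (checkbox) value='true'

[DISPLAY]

                                       
                                       
                          ┏━━━━━━━━━━━━
                          ┃ FormWidget 
                          ┠────────────
  ┏━━━━━━━━━━━━━━━━━━━━━━━━━━┓otes:    
  ┃ FormWidget               ┃ame:     
  ┠──────────────────────────┨lan:     
  ┃> Language:   (●) English ┃ublic:   
  ┃  Theme:      ( ) Light  (┃ctive:   
  ┃  Priority:   [Medium   ▼]┃         
  ┃  Email:      [          ]┃         
  ┃  Admin:      [x]         ┃         
  ┃                          ┃━━━━━━━━━
  ┃                          ┃.........
  ┃                          ┃.........
  ┃                          ┃.........
  ┃                          ┃...^.....
  ┃                          ┃.^.^.....
  ┃                          ┃....^....
  ┃                          ┃.........
  ┗━━━━━━━━━━━━━━━━━━━━━━━━━━┛.........
         ┃.............................


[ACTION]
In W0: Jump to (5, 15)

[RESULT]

                                       
                                       
                          ┏━━━━━━━━━━━━
                          ┃ FormWidget 
                          ┠────────────
  ┏━━━━━━━━━━━━━━━━━━━━━━━━━━┓otes:    
  ┃ FormWidget               ┃ame:     
  ┠──────────────────────────┨lan:     
  ┃> Language:   (●) English ┃ublic:   
  ┃  Theme:      ( ) Light  (┃ctive:   
  ┃  Priority:   [Medium   ▼]┃         
  ┃  Email:      [          ]┃         
  ┃  Admin:      [x]         ┃         
  ┃                          ┃━━━━━━━━━
  ┃                          ┃.........
  ┃                          ┃.........
  ┃                          ┃.........
  ┃                          ┃.........
  ┃                          ┃.........
  ┃                          ┃.........
  ┃                          ┃═..══════
  ┗━━━━━━━━━━━━━━━━━━━━━━━━━━┛.........
         ┃                             


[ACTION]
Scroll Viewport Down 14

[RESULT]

  ┃                          ┃.........
  ┃                          ┃.........
  ┃                          ┃.........
  ┃                          ┃.........
  ┃                          ┃.........
  ┃                          ┃.........
  ┃                          ┃═..══════
  ┗━━━━━━━━━━━━━━━━━━━━━━━━━━┛.........
         ┃                             
         ┃                             
         ┃                             
         ┗━━━━━━━━━━━━━━━━━━━━━━━━━━━━━
                                       
                                       
                                       
                                       
                                       
                                       
                                       
                                       
                                       
                                       
                                       


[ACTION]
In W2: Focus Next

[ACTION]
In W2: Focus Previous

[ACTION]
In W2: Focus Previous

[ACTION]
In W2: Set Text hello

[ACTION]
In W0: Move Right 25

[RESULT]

  ┃                          ┃♣.       
  ┃                          ┃..       
  ┃                          ┃..       
  ┃                          ┃..       
  ┃                          ┃..       
  ┃                          ┃..       
  ┃                          ┃..       
  ┗━━━━━━━━━━━━━━━━━━━━━━━━━━┛..       
         ┃                             
         ┃                             
         ┃                             
         ┗━━━━━━━━━━━━━━━━━━━━━━━━━━━━━
                                       
                                       
                                       
                                       
                                       
                                       
                                       
                                       
                                       
                                       
                                       


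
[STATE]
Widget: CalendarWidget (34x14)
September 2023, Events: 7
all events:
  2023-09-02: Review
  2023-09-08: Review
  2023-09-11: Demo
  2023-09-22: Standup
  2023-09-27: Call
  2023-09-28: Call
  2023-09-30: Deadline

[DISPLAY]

          September 2023          
Mo Tu We Th Fr Sa Su              
             1  2*  3             
 4  5  6  7  8*  9 10             
11* 12 13 14 15 16 17             
18 19 20 21 22* 23 24             
25 26 27* 28* 29 30*              
                                  
                                  
                                  
                                  
                                  
                                  
                                  


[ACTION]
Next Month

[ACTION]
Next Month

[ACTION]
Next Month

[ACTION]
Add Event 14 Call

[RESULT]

          December 2023           
Mo Tu We Th Fr Sa Su              
             1  2  3              
 4  5  6  7  8  9 10              
11 12 13 14* 15 16 17             
18 19 20 21 22 23 24              
25 26 27 28 29 30 31              
                                  
                                  
                                  
                                  
                                  
                                  
                                  


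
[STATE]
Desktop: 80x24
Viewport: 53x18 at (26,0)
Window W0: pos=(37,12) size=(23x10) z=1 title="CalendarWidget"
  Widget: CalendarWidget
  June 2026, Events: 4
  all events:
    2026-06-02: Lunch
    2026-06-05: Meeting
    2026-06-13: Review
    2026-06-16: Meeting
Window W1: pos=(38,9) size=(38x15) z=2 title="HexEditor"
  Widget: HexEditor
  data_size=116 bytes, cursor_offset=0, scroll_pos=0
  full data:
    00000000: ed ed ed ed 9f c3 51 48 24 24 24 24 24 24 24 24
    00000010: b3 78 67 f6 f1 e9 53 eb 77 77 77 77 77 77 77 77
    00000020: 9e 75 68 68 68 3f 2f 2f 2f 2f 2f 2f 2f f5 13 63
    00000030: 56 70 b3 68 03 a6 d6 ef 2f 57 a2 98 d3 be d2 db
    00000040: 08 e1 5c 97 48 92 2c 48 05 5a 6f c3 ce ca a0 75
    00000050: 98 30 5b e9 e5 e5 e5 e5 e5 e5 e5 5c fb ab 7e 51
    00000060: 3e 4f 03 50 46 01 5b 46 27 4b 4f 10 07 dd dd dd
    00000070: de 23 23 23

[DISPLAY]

                                                     
                                                     
                                                     
                                                     
                                                     
                                                     
                                                     
                                                     
                                                     
            ┏━━━━━━━━━━━━━━━━━━━━━━━━━━━━━━━━━━━━┓   
            ┃ HexEditor                          ┃   
            ┠────────────────────────────────────┨   
           ┏┃00000000  ED ed ed ed 9f c3 51 48  2┃   
           ┃┃00000010  b3 78 67 f6 f1 e9 53 eb  7┃   
           ┠┃00000020  9e 75 68 68 68 3f 2f 2f  2┃   
           ┃┃00000030  56 70 b3 68 03 a6 d6 ef  2┃   
           ┃┃00000040  08 e1 5c 97 48 92 2c 48  0┃   
           ┃┃00000050  98 30 5b e9 e5 e5 e5 e5  e┃   


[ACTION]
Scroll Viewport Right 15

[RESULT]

                                                     
                                                     
                                                     
                                                     
                                                     
                                                     
                                                     
                                                     
                                                     
           ┏━━━━━━━━━━━━━━━━━━━━━━━━━━━━━━━━━━━━┓    
           ┃ HexEditor                          ┃    
           ┠────────────────────────────────────┨    
          ┏┃00000000  ED ed ed ed 9f c3 51 48  2┃    
          ┃┃00000010  b3 78 67 f6 f1 e9 53 eb  7┃    
          ┠┃00000020  9e 75 68 68 68 3f 2f 2f  2┃    
          ┃┃00000030  56 70 b3 68 03 a6 d6 ef  2┃    
          ┃┃00000040  08 e1 5c 97 48 92 2c 48  0┃    
          ┃┃00000050  98 30 5b e9 e5 e5 e5 e5  e┃    


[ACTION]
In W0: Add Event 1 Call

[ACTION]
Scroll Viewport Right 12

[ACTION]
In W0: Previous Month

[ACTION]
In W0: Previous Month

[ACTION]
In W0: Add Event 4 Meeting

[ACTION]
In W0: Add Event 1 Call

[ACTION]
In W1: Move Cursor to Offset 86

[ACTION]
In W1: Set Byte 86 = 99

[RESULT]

                                                     
                                                     
                                                     
                                                     
                                                     
                                                     
                                                     
                                                     
                                                     
           ┏━━━━━━━━━━━━━━━━━━━━━━━━━━━━━━━━━━━━┓    
           ┃ HexEditor                          ┃    
           ┠────────────────────────────────────┨    
          ┏┃00000000  ed ed ed ed 9f c3 51 48  2┃    
          ┃┃00000010  b3 78 67 f6 f1 e9 53 eb  7┃    
          ┠┃00000020  9e 75 68 68 68 3f 2f 2f  2┃    
          ┃┃00000030  56 70 b3 68 03 a6 d6 ef  2┃    
          ┃┃00000040  08 e1 5c 97 48 92 2c 48  0┃    
          ┃┃00000050  98 30 5b e9 e5 e5 99 e5  e┃    
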